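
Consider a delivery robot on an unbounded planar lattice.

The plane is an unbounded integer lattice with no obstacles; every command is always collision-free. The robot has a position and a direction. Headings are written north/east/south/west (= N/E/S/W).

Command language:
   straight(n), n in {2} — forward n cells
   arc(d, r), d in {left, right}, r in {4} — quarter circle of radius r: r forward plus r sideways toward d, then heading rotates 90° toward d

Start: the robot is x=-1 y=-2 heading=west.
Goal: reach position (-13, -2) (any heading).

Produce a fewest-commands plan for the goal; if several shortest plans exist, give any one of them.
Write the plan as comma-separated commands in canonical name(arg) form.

arc(left, 4), arc(right, 4), arc(right, 4), straight(2), straight(2)

t0: x=-1 y=-2 heading=west
1. arc(left, 4) → x=-5 y=-6 heading=south
2. arc(right, 4) → x=-9 y=-10 heading=west
3. arc(right, 4) → x=-13 y=-6 heading=north
4. straight(2) → x=-13 y=-4 heading=north
5. straight(2) → x=-13 y=-2 heading=north
nothing shorter than 5 reaches the goal.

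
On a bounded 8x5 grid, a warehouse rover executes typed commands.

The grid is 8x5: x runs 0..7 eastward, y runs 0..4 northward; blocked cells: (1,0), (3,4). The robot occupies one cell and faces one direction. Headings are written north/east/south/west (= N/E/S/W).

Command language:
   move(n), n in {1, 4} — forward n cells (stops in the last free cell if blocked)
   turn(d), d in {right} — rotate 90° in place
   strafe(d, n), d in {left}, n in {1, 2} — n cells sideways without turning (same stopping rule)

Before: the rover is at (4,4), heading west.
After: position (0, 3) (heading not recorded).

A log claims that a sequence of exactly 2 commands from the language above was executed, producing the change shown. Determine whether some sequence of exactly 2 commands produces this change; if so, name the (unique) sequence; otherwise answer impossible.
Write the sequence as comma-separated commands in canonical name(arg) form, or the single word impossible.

key: running move(4) before strafe(left, 1) would end elsewhere — order is forced
initial: at (4,4), heading west
t=1 strafe(left, 1) ⇒ at (4,3), heading west
t=2 move(4) ⇒ at (0,3), heading west
uniquely the one of 25 2-step routes that fits.

strafe(left, 1), move(4)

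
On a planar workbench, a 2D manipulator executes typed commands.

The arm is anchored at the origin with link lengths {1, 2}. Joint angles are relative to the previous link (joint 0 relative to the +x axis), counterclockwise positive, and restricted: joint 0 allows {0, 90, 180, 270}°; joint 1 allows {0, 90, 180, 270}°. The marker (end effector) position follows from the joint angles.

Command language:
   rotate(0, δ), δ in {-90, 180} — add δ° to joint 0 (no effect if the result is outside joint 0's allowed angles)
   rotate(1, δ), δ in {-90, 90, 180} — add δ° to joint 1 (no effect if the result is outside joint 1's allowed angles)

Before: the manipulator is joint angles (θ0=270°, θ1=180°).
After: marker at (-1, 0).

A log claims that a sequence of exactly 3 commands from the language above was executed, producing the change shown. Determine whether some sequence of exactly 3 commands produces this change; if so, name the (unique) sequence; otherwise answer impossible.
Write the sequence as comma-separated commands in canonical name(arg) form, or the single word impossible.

rotate(0, -90), rotate(0, -90), rotate(0, -90)

start: joint angles (θ0=270°, θ1=180°)
[1] after rotate(0, -90): joint angles (θ0=180°, θ1=180°)
[2] after rotate(0, -90): joint angles (θ0=90°, θ1=180°)
[3] after rotate(0, -90): joint angles (θ0=0°, θ1=180°)
uniquely the one of 125 3-step routes that fits.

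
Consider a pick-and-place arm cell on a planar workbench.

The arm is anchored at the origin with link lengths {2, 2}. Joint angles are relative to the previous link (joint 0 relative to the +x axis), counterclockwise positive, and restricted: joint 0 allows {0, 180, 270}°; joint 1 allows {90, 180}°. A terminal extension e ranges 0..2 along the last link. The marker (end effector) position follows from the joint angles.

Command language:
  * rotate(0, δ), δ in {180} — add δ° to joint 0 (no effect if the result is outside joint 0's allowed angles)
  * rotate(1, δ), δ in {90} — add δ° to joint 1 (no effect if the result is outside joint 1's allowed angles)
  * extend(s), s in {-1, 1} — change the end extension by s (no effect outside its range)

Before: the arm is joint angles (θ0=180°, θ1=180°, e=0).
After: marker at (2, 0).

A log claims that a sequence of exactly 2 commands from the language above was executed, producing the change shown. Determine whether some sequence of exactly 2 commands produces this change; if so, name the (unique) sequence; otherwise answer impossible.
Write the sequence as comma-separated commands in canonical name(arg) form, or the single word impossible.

initial: joint angles (θ0=180°, θ1=180°, e=0)
t=1 extend(1) ⇒ joint angles (θ0=180°, θ1=180°, e=1)
t=2 extend(1) ⇒ joint angles (θ0=180°, θ1=180°, e=2)
no rival 2-sequence matches.

extend(1), extend(1)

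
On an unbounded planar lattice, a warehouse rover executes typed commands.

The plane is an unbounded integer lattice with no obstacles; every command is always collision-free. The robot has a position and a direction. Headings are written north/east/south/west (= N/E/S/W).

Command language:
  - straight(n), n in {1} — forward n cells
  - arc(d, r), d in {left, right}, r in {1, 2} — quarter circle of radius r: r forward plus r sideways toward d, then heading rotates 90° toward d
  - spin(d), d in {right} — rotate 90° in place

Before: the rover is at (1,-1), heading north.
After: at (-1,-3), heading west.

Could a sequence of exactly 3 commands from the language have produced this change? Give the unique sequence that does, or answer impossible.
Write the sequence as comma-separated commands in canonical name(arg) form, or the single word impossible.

spin(right), spin(right), arc(right, 2)

key: position moved to (-1,-3) AND the heading swung to W — translation plus rotation needed
begin: at (1,-1), heading north
1. spin(right) → at (1,-1), heading east
2. spin(right) → at (1,-1), heading south
3. arc(right, 2) → at (-1,-3), heading west
no rival 3-sequence matches.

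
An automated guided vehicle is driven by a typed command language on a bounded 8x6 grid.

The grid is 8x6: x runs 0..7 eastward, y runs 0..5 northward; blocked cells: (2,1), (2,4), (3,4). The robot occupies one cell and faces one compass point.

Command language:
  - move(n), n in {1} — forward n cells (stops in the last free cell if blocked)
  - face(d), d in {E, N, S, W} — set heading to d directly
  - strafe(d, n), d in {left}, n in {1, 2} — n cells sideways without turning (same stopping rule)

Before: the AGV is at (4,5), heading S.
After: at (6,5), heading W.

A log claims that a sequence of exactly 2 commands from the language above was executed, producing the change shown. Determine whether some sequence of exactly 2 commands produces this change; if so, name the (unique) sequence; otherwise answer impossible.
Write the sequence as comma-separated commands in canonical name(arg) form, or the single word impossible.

key: running face(W) before strafe(left, 2) would end elsewhere — order is forced
start: at (4,5), heading S
[1] after strafe(left, 2): at (6,5), heading S
[2] after face(W): at (6,5), heading W
uniquely the one of 49 2-step routes that fits.

strafe(left, 2), face(W)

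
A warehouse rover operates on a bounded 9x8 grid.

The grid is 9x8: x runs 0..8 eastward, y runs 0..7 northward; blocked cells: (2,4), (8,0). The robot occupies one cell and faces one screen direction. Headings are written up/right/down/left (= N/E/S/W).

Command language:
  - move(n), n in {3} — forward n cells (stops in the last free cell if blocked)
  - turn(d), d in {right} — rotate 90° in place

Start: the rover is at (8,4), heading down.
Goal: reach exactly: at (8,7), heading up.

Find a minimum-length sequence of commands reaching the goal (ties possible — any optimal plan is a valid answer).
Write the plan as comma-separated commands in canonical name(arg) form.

turn(right), turn(right), move(3)

t0: at (8,4), heading down
step 1 (turn(right)): at (8,4), heading left
step 2 (turn(right)): at (8,4), heading up
step 3 (move(3)): at (8,7), heading up
nothing shorter than 3 reaches the goal.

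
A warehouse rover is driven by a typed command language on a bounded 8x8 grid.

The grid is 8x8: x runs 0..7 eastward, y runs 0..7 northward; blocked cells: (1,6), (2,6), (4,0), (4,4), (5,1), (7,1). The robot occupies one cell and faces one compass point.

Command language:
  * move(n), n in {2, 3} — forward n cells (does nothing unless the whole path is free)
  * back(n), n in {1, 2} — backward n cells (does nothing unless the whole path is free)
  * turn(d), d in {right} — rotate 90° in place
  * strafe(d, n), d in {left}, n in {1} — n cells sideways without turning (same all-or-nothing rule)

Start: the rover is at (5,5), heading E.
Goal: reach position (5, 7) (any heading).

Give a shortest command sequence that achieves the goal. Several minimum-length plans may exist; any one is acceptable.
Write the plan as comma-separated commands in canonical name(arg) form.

from: at (5,5), heading E
[1] after turn(right): at (5,5), heading S
[2] after back(2): at (5,7), heading S
minimal: 2 command(s), checked below 2.

turn(right), back(2)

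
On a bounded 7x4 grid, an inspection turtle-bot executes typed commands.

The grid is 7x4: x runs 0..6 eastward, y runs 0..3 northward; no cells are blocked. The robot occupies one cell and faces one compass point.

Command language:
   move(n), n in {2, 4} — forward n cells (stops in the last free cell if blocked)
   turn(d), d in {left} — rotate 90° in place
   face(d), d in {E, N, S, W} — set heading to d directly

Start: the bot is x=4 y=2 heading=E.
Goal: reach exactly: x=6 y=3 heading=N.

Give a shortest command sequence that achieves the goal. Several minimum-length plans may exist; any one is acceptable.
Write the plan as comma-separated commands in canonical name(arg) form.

t0: x=4 y=2 heading=E
1. move(4) → x=6 y=2 heading=E
2. turn(left) → x=6 y=2 heading=N
3. move(4) → x=6 y=3 heading=N
nothing shorter than 3 reaches the goal.

move(4), turn(left), move(4)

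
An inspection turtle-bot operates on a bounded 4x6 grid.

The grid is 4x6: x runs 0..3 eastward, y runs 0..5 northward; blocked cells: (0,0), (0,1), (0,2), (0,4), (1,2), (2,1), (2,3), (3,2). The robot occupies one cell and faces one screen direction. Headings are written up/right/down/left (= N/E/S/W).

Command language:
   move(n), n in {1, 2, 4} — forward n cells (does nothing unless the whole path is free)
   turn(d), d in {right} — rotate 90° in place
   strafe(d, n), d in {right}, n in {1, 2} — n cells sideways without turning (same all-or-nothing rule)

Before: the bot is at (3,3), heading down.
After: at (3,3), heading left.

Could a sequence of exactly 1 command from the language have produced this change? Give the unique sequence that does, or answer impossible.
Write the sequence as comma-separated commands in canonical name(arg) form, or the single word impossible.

turn(right)

key: (3,3) unchanged — the single command moves nothing
initial: at (3,3), heading down
step 1 (turn(right)): at (3,3), heading left
all 6 alternatives checked — unique.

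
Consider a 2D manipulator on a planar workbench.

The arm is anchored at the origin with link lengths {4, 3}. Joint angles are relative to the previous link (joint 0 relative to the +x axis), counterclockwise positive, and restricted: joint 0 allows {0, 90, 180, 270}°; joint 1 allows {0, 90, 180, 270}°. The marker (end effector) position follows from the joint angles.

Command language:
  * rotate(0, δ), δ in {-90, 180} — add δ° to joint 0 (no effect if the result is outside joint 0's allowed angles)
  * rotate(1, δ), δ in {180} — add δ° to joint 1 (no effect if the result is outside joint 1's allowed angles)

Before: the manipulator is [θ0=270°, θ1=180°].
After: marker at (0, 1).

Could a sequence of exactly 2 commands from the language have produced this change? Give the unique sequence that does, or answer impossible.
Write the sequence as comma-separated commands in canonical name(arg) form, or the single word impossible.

rotate(0, -90), rotate(0, -90)

initial: [θ0=270°, θ1=180°]
1. rotate(0, -90) → [θ0=180°, θ1=180°]
2. rotate(0, -90) → [θ0=90°, θ1=180°]
uniquely the one of 9 2-step routes that fits.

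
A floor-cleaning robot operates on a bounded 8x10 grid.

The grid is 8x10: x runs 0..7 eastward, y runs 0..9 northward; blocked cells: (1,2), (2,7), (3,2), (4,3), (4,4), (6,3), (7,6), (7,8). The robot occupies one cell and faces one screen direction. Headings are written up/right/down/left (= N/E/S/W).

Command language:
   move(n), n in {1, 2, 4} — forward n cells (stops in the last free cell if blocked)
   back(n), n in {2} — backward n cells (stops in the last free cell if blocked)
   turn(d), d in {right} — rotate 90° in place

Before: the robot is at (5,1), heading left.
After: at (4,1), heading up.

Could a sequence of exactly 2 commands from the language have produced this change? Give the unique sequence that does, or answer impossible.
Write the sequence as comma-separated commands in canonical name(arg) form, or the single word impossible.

key: running turn(right) before move(1) would end elsewhere — order is forced
initial: at (5,1), heading left
t=1 move(1) ⇒ at (4,1), heading left
t=2 turn(right) ⇒ at (4,1), heading up
no rival 2-sequence matches.

move(1), turn(right)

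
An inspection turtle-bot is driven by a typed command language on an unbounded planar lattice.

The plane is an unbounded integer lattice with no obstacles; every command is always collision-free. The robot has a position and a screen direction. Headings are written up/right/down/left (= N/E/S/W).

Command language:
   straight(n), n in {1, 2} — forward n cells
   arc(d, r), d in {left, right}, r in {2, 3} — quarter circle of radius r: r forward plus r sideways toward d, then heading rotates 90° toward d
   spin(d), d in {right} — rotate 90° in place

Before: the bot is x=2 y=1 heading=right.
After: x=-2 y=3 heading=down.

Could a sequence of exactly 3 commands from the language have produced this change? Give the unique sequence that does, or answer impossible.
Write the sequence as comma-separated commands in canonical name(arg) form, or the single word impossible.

arc(left, 2), arc(left, 3), arc(left, 3)

key: cell and facing (now S) both changed — the 3 commands mix motion and turning
start: x=2 y=1 heading=right
t=1 arc(left, 2) ⇒ x=4 y=3 heading=up
t=2 arc(left, 3) ⇒ x=1 y=6 heading=left
t=3 arc(left, 3) ⇒ x=-2 y=3 heading=down
uniquely the one of 343 3-step routes that fits.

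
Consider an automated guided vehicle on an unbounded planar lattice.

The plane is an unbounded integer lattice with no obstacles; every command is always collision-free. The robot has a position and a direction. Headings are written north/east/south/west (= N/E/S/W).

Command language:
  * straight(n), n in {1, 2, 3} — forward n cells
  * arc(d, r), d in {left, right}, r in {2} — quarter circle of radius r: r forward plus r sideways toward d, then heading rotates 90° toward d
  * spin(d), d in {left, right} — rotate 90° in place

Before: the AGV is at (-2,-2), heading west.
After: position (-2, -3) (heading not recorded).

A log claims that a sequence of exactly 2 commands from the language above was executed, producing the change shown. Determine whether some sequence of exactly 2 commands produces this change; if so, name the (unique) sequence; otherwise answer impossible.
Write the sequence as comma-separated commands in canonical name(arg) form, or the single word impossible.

spin(left), straight(1)

key: order matters: swapping spin(left) and straight(1) lands elsewhere
begin: at (-2,-2), heading west
t=1 spin(left) ⇒ at (-2,-2), heading south
t=2 straight(1) ⇒ at (-2,-3), heading south
no rival 2-sequence matches.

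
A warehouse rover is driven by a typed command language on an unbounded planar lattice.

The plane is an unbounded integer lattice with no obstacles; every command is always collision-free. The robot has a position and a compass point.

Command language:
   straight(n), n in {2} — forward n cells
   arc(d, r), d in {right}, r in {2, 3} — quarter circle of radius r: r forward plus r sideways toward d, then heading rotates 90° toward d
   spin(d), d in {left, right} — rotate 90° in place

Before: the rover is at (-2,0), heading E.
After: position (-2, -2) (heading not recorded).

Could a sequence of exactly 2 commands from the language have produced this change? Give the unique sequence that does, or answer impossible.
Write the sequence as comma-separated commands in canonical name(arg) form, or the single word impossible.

key: running straight(2) before spin(right) would end elsewhere — order is forced
from: at (-2,0), heading E
[1] after spin(right): at (-2,0), heading S
[2] after straight(2): at (-2,-2), heading S
uniquely the one of 25 2-step routes that fits.

spin(right), straight(2)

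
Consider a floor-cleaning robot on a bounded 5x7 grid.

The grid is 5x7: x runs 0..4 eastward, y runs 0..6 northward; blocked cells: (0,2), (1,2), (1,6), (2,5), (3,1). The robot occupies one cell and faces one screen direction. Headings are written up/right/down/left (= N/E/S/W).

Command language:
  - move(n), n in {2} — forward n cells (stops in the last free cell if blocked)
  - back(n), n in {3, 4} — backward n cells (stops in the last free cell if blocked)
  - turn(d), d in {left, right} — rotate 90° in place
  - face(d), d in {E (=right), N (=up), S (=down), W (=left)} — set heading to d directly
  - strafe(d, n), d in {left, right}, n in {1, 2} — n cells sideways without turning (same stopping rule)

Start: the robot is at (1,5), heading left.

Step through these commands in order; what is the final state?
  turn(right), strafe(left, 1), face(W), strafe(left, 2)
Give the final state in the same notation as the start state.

at (0,3), heading left

begin: at (1,5), heading left
step 1 (turn(right)): at (1,5), heading up
step 2 (strafe(left, 1)): at (0,5), heading up
step 3 (face(W)): at (0,5), heading left
step 4 (strafe(left, 2)): at (0,3), heading left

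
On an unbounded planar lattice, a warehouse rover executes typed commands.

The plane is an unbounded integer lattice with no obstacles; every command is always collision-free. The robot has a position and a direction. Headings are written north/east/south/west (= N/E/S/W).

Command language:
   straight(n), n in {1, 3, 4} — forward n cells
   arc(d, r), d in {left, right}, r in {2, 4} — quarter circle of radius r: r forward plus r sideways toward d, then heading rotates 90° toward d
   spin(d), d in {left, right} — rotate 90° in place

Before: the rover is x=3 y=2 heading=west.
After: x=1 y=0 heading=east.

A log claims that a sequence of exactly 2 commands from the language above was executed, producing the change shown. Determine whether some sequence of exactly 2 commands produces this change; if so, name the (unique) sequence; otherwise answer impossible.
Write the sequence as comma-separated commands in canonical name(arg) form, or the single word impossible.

arc(left, 2), spin(left)

key: position moved to (1,0) AND the heading swung to E — translation plus rotation needed
t0: x=3 y=2 heading=west
[1] after arc(left, 2): x=1 y=0 heading=south
[2] after spin(left): x=1 y=0 heading=east
no other 2-command option fits: unique.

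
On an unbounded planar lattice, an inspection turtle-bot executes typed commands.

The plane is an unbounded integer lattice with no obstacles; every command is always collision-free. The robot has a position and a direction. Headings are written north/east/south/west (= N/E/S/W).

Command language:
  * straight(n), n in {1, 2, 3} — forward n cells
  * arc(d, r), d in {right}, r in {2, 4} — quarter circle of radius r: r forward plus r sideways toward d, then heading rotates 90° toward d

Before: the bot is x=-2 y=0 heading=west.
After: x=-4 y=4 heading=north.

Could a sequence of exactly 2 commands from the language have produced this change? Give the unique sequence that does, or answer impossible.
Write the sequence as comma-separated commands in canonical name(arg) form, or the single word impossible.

arc(right, 2), straight(2)

key: position moved to (-4,4) AND the heading swung to N — translation plus rotation needed
begin: x=-2 y=0 heading=west
t=1 arc(right, 2) ⇒ x=-4 y=2 heading=north
t=2 straight(2) ⇒ x=-4 y=4 heading=north
all 25 alternatives checked — unique.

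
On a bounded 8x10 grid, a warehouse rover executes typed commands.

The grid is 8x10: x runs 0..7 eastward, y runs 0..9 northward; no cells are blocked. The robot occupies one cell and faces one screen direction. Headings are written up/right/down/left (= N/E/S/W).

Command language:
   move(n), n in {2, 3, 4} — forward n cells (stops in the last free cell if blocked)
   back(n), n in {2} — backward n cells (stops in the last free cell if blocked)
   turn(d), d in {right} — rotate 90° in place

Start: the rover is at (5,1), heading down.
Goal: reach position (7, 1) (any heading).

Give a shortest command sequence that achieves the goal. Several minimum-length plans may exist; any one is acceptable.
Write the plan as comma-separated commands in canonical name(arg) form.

turn(right), back(2)

from: at (5,1), heading down
[1] after turn(right): at (5,1), heading left
[2] after back(2): at (7,1), heading left
shorter routes all fall short; 2 is best.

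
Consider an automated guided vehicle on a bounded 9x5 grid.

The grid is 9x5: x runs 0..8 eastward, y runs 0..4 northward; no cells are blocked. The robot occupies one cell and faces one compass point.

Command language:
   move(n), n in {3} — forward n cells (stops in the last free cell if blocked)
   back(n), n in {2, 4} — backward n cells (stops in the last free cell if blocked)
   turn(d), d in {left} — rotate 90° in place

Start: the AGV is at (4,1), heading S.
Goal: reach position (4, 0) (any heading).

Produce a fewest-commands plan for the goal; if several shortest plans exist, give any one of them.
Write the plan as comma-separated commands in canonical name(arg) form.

move(3)

t0: at (4,1), heading S
1. move(3) → at (4,0), heading S
shorter routes all fall short; 1 is best.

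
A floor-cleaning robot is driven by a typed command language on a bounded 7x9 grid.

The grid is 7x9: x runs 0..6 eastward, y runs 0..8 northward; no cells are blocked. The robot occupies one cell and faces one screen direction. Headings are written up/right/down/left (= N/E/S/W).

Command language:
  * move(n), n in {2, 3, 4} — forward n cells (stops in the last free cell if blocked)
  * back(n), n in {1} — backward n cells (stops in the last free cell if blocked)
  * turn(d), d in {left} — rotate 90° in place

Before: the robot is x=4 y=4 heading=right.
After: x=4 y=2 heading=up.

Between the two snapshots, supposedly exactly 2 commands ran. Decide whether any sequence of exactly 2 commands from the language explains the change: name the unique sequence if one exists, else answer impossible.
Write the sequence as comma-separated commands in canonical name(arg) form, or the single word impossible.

impossible

all 25 sequences checked — none match.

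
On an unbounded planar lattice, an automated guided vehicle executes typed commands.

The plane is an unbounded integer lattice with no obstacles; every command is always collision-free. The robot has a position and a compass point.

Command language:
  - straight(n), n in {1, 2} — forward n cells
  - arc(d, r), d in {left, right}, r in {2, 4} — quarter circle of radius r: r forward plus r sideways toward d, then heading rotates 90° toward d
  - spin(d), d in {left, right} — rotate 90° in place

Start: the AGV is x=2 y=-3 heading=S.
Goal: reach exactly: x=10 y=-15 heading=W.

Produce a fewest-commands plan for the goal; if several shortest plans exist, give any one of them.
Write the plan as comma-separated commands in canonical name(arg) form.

spin(left), arc(right, 2), arc(left, 4), arc(right, 4), arc(right, 2)

t0: x=2 y=-3 heading=S
[1] after spin(left): x=2 y=-3 heading=E
[2] after arc(right, 2): x=4 y=-5 heading=S
[3] after arc(left, 4): x=8 y=-9 heading=E
[4] after arc(right, 4): x=12 y=-13 heading=S
[5] after arc(right, 2): x=10 y=-15 heading=W
shorter routes all fall short; 5 is best.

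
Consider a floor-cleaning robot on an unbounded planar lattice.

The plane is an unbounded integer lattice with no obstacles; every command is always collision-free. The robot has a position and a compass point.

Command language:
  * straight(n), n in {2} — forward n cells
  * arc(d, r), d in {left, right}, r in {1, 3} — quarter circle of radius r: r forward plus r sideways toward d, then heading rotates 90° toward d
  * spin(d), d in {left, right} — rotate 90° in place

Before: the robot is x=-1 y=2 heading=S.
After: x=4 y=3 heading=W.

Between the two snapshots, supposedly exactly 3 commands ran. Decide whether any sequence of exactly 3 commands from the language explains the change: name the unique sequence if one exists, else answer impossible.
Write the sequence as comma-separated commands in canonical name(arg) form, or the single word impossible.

key: order matters: swapping arc(left, 3) and arc(left, 1) lands elsewhere
t0: x=-1 y=2 heading=S
[1] after arc(left, 3): x=2 y=-1 heading=E
[2] after arc(left, 3): x=5 y=2 heading=N
[3] after arc(left, 1): x=4 y=3 heading=W
no other 3-command option fits: unique.

arc(left, 3), arc(left, 3), arc(left, 1)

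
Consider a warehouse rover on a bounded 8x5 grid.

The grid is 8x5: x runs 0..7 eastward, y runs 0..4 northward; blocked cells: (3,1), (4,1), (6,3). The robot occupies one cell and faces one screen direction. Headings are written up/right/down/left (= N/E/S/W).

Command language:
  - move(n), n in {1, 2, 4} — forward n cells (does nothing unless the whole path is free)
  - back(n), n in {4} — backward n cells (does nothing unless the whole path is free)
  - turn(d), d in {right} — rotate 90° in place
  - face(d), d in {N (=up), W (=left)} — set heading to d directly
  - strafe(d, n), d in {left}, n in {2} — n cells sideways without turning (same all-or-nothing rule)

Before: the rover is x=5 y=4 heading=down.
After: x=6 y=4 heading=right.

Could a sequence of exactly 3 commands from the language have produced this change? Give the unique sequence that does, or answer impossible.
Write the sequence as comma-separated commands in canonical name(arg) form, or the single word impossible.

key: order matters: swapping face(N) and move(1) lands elsewhere
begin: x=5 y=4 heading=down
1. face(N) → x=5 y=4 heading=up
2. turn(right) → x=5 y=4 heading=right
3. move(1) → x=6 y=4 heading=right
uniquely the one of 512 3-step routes that fits.

face(N), turn(right), move(1)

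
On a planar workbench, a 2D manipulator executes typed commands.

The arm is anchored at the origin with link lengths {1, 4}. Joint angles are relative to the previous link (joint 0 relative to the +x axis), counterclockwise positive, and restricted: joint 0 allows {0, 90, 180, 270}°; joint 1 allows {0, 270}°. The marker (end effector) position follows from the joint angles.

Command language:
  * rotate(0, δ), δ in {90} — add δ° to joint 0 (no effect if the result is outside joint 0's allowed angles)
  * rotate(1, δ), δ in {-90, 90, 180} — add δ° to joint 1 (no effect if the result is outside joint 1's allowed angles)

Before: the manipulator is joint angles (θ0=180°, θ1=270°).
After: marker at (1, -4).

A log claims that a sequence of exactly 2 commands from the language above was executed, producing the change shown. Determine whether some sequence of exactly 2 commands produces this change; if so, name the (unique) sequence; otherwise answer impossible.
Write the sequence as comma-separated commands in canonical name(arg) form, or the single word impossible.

rotate(0, 90), rotate(0, 90)

begin: joint angles (θ0=180°, θ1=270°)
[1] after rotate(0, 90): joint angles (θ0=270°, θ1=270°)
[2] after rotate(0, 90): joint angles (θ0=0°, θ1=270°)
no rival 2-sequence matches.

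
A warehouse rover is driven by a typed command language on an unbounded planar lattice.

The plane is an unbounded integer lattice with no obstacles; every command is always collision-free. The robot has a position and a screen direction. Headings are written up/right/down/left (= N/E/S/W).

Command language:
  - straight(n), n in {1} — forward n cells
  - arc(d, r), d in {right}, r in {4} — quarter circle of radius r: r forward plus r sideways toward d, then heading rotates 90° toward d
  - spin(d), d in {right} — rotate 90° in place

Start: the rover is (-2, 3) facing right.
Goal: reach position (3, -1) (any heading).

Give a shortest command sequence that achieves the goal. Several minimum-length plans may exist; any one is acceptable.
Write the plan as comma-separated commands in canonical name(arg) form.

initial: (-2, 3) facing right
step 1 (straight(1)): (-1, 3) facing right
step 2 (arc(right, 4)): (3, -1) facing down
no 1-step plan works, so 2 is optimal.

straight(1), arc(right, 4)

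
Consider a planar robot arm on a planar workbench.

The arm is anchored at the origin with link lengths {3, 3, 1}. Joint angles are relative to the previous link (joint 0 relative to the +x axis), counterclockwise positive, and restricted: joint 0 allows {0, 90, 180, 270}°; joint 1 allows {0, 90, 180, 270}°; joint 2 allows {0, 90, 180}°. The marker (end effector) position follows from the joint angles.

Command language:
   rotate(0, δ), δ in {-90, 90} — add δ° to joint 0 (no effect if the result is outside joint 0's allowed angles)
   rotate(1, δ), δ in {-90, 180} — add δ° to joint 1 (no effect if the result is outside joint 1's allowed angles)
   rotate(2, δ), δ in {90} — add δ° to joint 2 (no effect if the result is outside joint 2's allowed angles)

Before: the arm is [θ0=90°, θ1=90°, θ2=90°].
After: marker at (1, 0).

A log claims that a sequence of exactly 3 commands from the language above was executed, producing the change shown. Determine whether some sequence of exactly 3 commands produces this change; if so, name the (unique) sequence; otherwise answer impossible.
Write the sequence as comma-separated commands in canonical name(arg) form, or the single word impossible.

rotate(1, -90), rotate(1, -90), rotate(1, -90)

from: [θ0=90°, θ1=90°, θ2=90°]
step 1 (rotate(1, -90)): [θ0=90°, θ1=0°, θ2=90°]
step 2 (rotate(1, -90)): [θ0=90°, θ1=270°, θ2=90°]
step 3 (rotate(1, -90)): [θ0=90°, θ1=180°, θ2=90°]
uniquely the one of 125 3-step routes that fits.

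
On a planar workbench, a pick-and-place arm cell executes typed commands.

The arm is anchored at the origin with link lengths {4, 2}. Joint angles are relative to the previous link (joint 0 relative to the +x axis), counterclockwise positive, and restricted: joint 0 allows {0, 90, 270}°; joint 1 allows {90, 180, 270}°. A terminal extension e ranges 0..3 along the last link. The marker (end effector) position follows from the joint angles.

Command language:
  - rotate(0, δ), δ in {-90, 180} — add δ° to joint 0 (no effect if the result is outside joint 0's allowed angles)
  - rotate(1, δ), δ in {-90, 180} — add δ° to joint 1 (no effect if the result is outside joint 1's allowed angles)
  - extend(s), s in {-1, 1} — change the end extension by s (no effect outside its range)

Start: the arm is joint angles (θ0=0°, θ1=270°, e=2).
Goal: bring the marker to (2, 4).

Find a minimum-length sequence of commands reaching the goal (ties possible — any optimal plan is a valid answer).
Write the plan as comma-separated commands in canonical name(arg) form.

t0: joint angles (θ0=0°, θ1=270°, e=2)
t=1 rotate(0, -90) ⇒ joint angles (θ0=270°, θ1=270°, e=2)
t=2 extend(-1) ⇒ joint angles (θ0=270°, θ1=270°, e=1)
t=3 extend(-1) ⇒ joint angles (θ0=270°, θ1=270°, e=0)
t=4 rotate(0, 180) ⇒ joint angles (θ0=90°, θ1=270°, e=0)
minimal: 4 command(s), checked below 4.

rotate(0, -90), extend(-1), extend(-1), rotate(0, 180)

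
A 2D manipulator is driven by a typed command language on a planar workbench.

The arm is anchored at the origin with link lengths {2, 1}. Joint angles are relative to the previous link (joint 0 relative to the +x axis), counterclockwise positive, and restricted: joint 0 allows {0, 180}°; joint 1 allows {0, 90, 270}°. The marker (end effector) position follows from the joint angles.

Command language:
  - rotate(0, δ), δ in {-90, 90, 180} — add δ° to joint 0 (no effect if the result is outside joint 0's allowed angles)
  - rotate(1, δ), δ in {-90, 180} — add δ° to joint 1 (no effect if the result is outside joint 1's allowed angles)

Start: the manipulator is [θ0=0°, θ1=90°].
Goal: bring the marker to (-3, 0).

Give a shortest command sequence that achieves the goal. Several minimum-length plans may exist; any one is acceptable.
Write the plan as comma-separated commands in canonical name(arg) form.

from: [θ0=0°, θ1=90°]
step 1 (rotate(0, 180)): [θ0=180°, θ1=90°]
step 2 (rotate(1, -90)): [θ0=180°, θ1=0°]
shorter routes all fall short; 2 is best.

rotate(0, 180), rotate(1, -90)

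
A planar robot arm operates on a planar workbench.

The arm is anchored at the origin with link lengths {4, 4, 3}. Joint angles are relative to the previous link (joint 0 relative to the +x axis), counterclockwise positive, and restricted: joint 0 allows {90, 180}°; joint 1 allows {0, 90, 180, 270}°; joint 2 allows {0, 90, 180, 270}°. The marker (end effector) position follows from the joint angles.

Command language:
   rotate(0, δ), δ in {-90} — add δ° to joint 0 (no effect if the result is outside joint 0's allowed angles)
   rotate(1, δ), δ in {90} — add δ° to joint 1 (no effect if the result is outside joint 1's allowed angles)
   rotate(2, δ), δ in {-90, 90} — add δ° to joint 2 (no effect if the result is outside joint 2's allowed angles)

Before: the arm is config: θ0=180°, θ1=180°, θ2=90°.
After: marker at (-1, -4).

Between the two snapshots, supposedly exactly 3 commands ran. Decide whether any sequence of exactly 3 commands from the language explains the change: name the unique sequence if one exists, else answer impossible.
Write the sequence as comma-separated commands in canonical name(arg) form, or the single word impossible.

rotate(1, 90), rotate(1, 90), rotate(1, 90)

begin: config: θ0=180°, θ1=180°, θ2=90°
t=1 rotate(1, 90) ⇒ config: θ0=180°, θ1=270°, θ2=90°
t=2 rotate(1, 90) ⇒ config: θ0=180°, θ1=0°, θ2=90°
t=3 rotate(1, 90) ⇒ config: θ0=180°, θ1=90°, θ2=90°
no other 3-command option fits: unique.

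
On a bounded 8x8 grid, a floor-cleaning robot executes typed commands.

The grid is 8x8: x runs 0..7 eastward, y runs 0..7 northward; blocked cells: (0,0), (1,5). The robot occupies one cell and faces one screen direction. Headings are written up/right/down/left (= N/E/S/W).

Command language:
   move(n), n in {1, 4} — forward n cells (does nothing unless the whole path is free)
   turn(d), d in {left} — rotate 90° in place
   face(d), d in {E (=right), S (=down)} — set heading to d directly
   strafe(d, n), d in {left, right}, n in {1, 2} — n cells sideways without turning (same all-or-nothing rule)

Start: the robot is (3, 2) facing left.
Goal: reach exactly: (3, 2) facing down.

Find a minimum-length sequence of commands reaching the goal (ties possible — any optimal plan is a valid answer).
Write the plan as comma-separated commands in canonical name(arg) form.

begin: (3, 2) facing left
step 1 (turn(left)): (3, 2) facing down
nothing shorter than 1 reaches the goal.

turn(left)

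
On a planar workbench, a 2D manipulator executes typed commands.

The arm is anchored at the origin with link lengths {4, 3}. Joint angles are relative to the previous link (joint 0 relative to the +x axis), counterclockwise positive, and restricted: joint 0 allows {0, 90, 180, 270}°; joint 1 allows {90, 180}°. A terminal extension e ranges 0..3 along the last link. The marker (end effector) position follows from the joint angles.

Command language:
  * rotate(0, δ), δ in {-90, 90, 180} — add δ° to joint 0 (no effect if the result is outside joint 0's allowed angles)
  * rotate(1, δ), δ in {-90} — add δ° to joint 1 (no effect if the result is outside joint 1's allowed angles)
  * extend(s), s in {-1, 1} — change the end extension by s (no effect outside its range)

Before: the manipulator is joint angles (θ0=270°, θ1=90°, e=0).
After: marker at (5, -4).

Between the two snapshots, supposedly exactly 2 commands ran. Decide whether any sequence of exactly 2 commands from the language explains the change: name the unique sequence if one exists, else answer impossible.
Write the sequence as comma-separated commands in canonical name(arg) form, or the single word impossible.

extend(1), extend(1)

from: joint angles (θ0=270°, θ1=90°, e=0)
t=1 extend(1) ⇒ joint angles (θ0=270°, θ1=90°, e=1)
t=2 extend(1) ⇒ joint angles (θ0=270°, θ1=90°, e=2)
no other 2-command option fits: unique.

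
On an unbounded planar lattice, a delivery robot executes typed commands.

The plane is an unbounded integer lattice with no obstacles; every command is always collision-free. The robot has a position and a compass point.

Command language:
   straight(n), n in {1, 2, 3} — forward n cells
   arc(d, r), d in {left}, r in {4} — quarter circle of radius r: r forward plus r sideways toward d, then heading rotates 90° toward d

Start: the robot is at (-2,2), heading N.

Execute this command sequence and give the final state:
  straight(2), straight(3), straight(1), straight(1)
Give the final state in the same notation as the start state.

begin: at (-2,2), heading N
t=1 straight(2) ⇒ at (-2,4), heading N
t=2 straight(3) ⇒ at (-2,7), heading N
t=3 straight(1) ⇒ at (-2,8), heading N
t=4 straight(1) ⇒ at (-2,9), heading N

at (-2,9), heading N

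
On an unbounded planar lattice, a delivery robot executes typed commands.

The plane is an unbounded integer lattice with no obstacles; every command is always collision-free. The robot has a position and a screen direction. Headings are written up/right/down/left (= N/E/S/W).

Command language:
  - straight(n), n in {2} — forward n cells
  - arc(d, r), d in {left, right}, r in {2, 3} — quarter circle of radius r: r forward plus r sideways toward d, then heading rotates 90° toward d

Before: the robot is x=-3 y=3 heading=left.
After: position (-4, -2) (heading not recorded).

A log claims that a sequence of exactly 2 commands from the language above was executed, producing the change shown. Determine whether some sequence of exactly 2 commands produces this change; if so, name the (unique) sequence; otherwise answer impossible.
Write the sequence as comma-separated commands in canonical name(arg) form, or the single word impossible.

key: running arc(left, 2) before arc(left, 3) would end elsewhere — order is forced
from: x=-3 y=3 heading=left
[1] after arc(left, 3): x=-6 y=0 heading=down
[2] after arc(left, 2): x=-4 y=-2 heading=right
uniquely the one of 25 2-step routes that fits.

arc(left, 3), arc(left, 2)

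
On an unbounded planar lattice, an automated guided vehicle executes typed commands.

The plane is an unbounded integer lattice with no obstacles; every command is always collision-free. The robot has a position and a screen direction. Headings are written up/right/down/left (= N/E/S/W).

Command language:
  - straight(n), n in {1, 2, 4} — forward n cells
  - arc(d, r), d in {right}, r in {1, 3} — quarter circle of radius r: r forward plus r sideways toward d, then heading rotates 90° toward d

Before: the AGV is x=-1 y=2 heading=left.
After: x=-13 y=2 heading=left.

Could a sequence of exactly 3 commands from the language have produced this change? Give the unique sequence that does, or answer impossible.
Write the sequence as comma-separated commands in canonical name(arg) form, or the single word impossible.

straight(4), straight(4), straight(4)

key: still facing W at the end — nothing in the sequence rotates
initial: x=-1 y=2 heading=left
[1] after straight(4): x=-5 y=2 heading=left
[2] after straight(4): x=-9 y=2 heading=left
[3] after straight(4): x=-13 y=2 heading=left
no rival 3-sequence matches.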